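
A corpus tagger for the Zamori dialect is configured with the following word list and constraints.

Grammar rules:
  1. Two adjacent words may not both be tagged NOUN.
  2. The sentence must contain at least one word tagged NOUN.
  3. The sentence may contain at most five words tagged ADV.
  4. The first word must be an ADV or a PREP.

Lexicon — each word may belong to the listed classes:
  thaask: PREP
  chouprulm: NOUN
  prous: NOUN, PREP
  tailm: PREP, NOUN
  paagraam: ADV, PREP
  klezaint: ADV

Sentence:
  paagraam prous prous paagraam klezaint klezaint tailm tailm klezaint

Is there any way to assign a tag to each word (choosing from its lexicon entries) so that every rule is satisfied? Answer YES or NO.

Candidates per position — 1:paagraam {ADV,PREP}; 2:prous {NOUN,PREP}; 3:prous {NOUN,PREP}; 4:paagraam {ADV,PREP}; 5:klezaint {ADV}; 6:klezaint {ADV}; 7:tailm {PREP,NOUN}; 8:tailm {PREP,NOUN}; 9:klezaint {ADV}.
One satisfying assignment: ADV NOUN PREP PREP ADV ADV NOUN PREP ADV.
Verifying each rule — rule 1 ok; rule 2 ok; rule 3 ok; rule 4 ok.

YES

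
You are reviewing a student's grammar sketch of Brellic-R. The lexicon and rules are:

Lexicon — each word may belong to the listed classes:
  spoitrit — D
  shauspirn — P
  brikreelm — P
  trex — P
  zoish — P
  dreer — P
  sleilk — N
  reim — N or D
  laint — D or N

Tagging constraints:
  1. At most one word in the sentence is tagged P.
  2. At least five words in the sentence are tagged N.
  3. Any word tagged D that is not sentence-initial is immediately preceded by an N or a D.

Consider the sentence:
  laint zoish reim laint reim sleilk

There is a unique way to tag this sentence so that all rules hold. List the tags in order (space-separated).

N P N N N N

Candidates per position — 1:laint {D,N}; 2:zoish {P}; 3:reim {N,D}; 4:laint {D,N}; 5:reim {N,D}; 6:sleilk {N}.
Word 1 cannot be D — rule 2 would then fail for every completion. It is N.
Word 3 cannot be D — rule 2 would then fail for every completion. It is N.
Word 4 cannot be D — rule 2 would then fail for every completion. It is N.
Word 5 cannot be D — rule 2 would then fail for every completion. It is N.
The only consistent sequence is: N P N N N N.
Verifying each rule — rule 1 ok; rule 2 ok; rule 3 ok.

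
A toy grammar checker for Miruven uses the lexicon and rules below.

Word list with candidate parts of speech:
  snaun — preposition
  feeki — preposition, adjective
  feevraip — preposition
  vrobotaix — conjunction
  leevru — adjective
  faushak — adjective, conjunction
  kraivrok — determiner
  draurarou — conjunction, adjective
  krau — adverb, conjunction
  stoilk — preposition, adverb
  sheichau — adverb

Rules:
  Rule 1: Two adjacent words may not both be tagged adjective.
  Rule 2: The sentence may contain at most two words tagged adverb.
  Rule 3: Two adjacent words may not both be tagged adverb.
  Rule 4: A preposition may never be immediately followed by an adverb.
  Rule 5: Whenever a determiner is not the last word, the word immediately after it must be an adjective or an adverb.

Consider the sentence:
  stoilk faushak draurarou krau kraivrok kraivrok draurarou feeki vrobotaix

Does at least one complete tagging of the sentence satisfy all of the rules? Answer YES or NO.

NO

Candidates per position — 1:stoilk {preposition,adverb}; 2:faushak {adjective,conjunction}; 3:draurarou {conjunction,adjective}; 4:krau {adverb,conjunction}; 5:kraivrok {determiner}; 6:kraivrok {determiner}; 7:draurarou {conjunction,adjective}; 8:feeki {preposition,adjective}; 9:vrobotaix {conjunction}.
Rule 5 cannot be satisfied by any choice of tags from the lexicon.
So there is no consistent tagging.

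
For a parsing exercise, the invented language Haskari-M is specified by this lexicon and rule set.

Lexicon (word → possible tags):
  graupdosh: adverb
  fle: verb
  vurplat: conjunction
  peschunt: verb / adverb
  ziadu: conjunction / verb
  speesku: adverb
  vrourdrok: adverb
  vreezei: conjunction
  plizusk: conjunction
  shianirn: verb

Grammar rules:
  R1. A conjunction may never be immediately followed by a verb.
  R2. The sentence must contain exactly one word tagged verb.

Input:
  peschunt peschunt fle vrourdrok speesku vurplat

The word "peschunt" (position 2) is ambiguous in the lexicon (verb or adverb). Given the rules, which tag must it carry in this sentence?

Candidates per position — 1:peschunt {verb,adverb}; 2:peschunt {verb,adverb}; 3:fle {verb}; 4:vrourdrok {adverb}; 5:speesku {adverb}; 6:vurplat {conjunction}.
Position 1: verb is ruled out by rule 2; that leaves adverb.
Position 2: verb is ruled out by rule 2; that leaves adverb.
The unique satisfying tagging is: adverb adverb verb adverb adverb conjunction.
Rule-by-rule: rule 1 holds; rule 2 holds.

adverb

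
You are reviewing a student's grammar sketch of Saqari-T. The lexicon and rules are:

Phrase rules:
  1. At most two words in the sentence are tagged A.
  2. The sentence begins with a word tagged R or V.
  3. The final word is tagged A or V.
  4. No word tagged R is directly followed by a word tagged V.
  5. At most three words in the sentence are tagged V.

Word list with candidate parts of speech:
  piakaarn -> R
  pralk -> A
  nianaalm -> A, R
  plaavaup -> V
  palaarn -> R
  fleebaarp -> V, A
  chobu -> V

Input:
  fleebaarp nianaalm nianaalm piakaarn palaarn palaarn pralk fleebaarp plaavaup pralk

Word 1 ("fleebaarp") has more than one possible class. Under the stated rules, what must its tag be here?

V

Candidates per position — 1:fleebaarp {V,A}; 2:nianaalm {A,R}; 3:nianaalm {A,R}; 4:piakaarn {R}; 5:palaarn {R}; 6:palaarn {R}; 7:pralk {A}; 8:fleebaarp {V,A}; 9:plaavaup {V}; 10:pralk {A}.
Position 1: A is ruled out by rule 1; that leaves V.
Position 2: A is ruled out by rule 1; that leaves R.
Position 3: A is ruled out by rule 1; that leaves R.
Position 8: A is ruled out by rule 1; that leaves V.
So the tagging must be: V R R R R R A V V A.
Rule-by-rule: rule 1 ✓; rule 2 ✓; rule 3 ✓; rule 4 ✓; rule 5 ✓.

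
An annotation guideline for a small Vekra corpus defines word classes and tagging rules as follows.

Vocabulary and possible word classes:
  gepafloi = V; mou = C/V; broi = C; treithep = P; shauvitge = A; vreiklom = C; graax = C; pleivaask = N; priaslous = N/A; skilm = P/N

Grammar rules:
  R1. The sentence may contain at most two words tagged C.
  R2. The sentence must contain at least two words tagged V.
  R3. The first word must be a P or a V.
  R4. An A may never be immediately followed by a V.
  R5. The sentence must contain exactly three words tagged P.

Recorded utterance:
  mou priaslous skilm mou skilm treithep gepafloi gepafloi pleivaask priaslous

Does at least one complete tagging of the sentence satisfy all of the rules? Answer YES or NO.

Candidates per position — 1:mou {C,V}; 2:priaslous {N,A}; 3:skilm {P,N}; 4:mou {C,V}; 5:skilm {P,N}; 6:treithep {P}; 7:gepafloi {V}; 8:gepafloi {V}; 9:pleivaask {N}; 10:priaslous {N,A}.
One satisfying assignment: V N P V P P V V N N.
Rule-by-rule: rule 1 ok; rule 2 ok; rule 3 ok; rule 4 ok; rule 5 ok.

YES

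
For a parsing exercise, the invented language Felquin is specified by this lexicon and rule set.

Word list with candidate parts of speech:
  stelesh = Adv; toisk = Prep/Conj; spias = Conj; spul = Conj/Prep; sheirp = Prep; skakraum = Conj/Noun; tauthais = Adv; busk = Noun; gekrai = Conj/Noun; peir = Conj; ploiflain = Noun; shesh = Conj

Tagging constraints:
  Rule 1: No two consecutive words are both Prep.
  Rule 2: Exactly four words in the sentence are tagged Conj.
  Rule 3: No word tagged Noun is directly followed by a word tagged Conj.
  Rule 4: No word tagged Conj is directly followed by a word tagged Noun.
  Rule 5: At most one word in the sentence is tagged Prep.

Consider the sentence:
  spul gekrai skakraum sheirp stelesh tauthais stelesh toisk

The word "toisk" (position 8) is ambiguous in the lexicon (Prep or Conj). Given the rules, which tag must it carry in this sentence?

Conj

Candidates per position — 1:spul {Conj,Prep}; 2:gekrai {Conj,Noun}; 3:skakraum {Conj,Noun}; 4:sheirp {Prep}; 5:stelesh {Adv}; 6:tauthais {Adv}; 7:stelesh {Adv}; 8:toisk {Prep,Conj}.
Position 1: tagging it Prep would leave rule 2 unsatisfiable, so it must be Conj.
Position 2: tagging it Noun would leave rule 2 unsatisfiable, so it must be Conj.
Position 3: tagging it Noun would leave rule 2 unsatisfiable, so it must be Conj.
Position 8: tagging it Prep would leave rule 2 unsatisfiable, so it must be Conj.
So the tagging must be: Conj Conj Conj Prep Adv Adv Adv Conj.
Verifying each rule — rule 1 ✓; rule 2 ✓; rule 3 ✓; rule 4 ✓; rule 5 ✓.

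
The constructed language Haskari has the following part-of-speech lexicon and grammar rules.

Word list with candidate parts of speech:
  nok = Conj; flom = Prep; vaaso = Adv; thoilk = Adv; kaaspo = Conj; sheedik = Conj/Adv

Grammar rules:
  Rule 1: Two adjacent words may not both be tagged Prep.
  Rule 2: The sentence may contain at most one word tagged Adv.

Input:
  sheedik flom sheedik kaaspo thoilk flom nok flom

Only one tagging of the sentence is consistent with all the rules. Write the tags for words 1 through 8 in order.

Candidates per position — 1:sheedik {Conj,Adv}; 2:flom {Prep}; 3:sheedik {Conj,Adv}; 4:kaaspo {Conj}; 5:thoilk {Adv}; 6:flom {Prep}; 7:nok {Conj}; 8:flom {Prep}.
If word 1 were Adv, no tagging could satisfy rule 2; so word 1 is Conj.
If word 3 were Adv, no tagging could satisfy rule 2; so word 3 is Conj.
So the tagging must be: Conj Prep Conj Conj Adv Prep Conj Prep.
Checking: rule 1 satisfied; rule 2 satisfied.

Conj Prep Conj Conj Adv Prep Conj Prep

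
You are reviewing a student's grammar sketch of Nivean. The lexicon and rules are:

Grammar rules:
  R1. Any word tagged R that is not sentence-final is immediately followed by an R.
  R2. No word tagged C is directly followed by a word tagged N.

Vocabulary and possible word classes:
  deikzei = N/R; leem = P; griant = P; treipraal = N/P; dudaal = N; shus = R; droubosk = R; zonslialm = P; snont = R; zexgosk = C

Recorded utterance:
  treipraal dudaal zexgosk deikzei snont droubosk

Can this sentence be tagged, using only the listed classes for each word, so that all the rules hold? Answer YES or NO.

Candidates per position — 1:treipraal {N,P}; 2:dudaal {N}; 3:zexgosk {C}; 4:deikzei {N,R}; 5:snont {R}; 6:droubosk {R}.
One satisfying assignment: N N C R R R.
Checking: rule 1 ✓; rule 2 ✓.

YES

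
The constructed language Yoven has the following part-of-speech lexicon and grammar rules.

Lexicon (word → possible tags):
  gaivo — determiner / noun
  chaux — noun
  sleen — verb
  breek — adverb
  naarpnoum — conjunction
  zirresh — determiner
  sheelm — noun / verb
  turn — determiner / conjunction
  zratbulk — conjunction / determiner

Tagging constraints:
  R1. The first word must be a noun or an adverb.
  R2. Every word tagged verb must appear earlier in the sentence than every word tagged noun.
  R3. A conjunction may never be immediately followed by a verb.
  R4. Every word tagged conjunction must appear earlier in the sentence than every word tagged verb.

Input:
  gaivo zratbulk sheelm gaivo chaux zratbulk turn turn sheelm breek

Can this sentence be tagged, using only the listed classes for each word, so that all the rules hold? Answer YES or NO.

Candidates per position — 1:gaivo {determiner,noun}; 2:zratbulk {conjunction,determiner}; 3:sheelm {noun,verb}; 4:gaivo {determiner,noun}; 5:chaux {noun}; 6:zratbulk {conjunction,determiner}; 7:turn {determiner,conjunction}; 8:turn {determiner,conjunction}; 9:sheelm {noun,verb}; 10:breek {adverb}.
One satisfying assignment: noun conjunction noun determiner noun conjunction conjunction determiner noun adverb.
Checking: rule 1 ✓; rule 2 ✓; rule 3 ✓; rule 4 ✓.

YES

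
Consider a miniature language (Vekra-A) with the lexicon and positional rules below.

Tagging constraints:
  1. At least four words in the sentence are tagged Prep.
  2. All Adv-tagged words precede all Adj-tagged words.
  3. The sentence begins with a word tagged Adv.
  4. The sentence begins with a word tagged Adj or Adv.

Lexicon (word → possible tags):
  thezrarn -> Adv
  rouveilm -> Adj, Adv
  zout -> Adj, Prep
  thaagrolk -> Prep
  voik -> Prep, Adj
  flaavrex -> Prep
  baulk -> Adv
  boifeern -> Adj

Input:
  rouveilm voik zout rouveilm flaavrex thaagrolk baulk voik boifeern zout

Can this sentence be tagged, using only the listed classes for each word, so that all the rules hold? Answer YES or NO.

YES

Candidates per position — 1:rouveilm {Adj,Adv}; 2:voik {Prep,Adj}; 3:zout {Adj,Prep}; 4:rouveilm {Adj,Adv}; 5:flaavrex {Prep}; 6:thaagrolk {Prep}; 7:baulk {Adv}; 8:voik {Prep,Adj}; 9:boifeern {Adj}; 10:zout {Adj,Prep}.
One satisfying assignment: Adv Prep Prep Adv Prep Prep Adv Prep Adj Prep.
Verifying each rule — rule 1 ✓; rule 2 ✓; rule 3 ✓; rule 4 ✓.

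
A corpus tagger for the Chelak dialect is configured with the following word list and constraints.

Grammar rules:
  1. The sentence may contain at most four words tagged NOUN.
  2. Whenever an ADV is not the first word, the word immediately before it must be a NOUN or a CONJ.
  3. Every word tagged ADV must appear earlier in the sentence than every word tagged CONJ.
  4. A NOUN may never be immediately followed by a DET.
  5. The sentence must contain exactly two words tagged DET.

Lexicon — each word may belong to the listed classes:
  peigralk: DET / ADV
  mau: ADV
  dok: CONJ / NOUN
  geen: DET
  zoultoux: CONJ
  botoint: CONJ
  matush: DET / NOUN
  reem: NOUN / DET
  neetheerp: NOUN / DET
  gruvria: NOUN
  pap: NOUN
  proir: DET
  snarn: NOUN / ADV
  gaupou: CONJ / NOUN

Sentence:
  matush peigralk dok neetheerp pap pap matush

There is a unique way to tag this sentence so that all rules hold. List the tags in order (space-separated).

DET DET CONJ NOUN NOUN NOUN NOUN

Candidates per position — 1:matush {DET,NOUN}; 2:peigralk {DET,ADV}; 3:dok {CONJ,NOUN}; 4:neetheerp {NOUN,DET}; 5:pap {NOUN}; 6:pap {NOUN}; 7:matush {DET,NOUN}.
Position 7: tagging it DET would leave rule 4 unsatisfiable, so it must be NOUN.
The remaining ambiguous positions (1, 2, 3, 4) are resolved jointly — only one combination satisfies every rule.
That leaves exactly one tagging: DET DET CONJ NOUN NOUN NOUN NOUN.
Verifying each rule — rule 1 ✓; rule 2 ✓; rule 3 ✓; rule 4 ✓; rule 5 ✓.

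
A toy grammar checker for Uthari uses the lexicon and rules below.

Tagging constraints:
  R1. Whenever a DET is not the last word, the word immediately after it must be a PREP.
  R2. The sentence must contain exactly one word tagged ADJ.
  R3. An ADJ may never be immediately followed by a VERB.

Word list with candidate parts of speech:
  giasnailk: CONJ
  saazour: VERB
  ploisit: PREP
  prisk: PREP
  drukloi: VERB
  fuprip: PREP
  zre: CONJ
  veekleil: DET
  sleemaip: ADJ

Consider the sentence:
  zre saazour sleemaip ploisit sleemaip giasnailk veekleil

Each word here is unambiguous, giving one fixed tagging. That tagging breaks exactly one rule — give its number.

2

Fixed tagging: CONJ VERB ADJ PREP ADJ CONJ DET.
Checking each rule: R1 holds, R2 violated, R3 holds.
Only rule 2 fails.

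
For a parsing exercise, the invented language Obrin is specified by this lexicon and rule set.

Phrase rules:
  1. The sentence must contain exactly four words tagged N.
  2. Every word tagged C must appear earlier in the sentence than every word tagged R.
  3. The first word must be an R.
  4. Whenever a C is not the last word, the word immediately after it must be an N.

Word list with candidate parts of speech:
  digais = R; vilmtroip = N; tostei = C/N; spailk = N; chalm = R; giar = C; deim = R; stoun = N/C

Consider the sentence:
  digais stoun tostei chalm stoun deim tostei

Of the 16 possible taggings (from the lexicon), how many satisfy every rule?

1

Candidates per position — 1:digais {R}; 2:stoun {N,C}; 3:tostei {C,N}; 4:chalm {R}; 5:stoun {N,C}; 6:deim {R}; 7:tostei {C,N}.
There are 16 candidate sequences in total.
The sequences that satisfy every rule: R N N R N R N.
Count = 1.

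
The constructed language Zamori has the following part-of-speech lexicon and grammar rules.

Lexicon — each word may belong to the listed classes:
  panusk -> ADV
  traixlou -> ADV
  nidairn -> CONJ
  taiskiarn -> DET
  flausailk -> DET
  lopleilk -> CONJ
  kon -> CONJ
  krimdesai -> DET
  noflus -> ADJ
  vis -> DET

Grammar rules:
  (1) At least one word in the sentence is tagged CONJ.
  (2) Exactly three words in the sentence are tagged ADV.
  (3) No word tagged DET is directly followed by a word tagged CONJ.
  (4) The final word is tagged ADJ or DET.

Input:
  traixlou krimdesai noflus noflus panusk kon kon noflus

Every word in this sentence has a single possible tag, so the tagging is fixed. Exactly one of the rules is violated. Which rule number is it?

2

Fixed tagging: ADV DET ADJ ADJ ADV CONJ CONJ ADJ.
Checking each rule: R1 ok, R2 fails, R3 ok, R4 ok.
Only rule 2 fails.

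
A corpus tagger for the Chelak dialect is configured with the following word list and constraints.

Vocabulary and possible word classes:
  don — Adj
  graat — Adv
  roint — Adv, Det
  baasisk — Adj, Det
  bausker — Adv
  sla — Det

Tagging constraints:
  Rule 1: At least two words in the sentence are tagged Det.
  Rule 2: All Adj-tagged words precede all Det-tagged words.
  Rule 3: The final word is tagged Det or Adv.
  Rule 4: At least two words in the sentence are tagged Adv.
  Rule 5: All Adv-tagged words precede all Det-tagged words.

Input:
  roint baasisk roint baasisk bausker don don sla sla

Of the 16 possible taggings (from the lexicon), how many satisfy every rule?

1

Candidates per position — 1:roint {Adv,Det}; 2:baasisk {Adj,Det}; 3:roint {Adv,Det}; 4:baasisk {Adj,Det}; 5:bausker {Adv}; 6:don {Adj}; 7:don {Adj}; 8:sla {Det}; 9:sla {Det}.
There are 16 candidate sequences in total.
The sequences that satisfy every rule: Adv Adj Adv Adj Adv Adj Adj Det Det.
Count = 1.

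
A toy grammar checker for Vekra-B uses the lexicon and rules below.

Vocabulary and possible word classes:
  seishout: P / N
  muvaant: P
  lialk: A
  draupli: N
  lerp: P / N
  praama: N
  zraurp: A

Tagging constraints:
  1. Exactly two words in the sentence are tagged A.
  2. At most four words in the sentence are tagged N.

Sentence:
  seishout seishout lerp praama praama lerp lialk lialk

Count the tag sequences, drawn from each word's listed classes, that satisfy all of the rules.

11

Candidates per position — 1:seishout {P,N}; 2:seishout {P,N}; 3:lerp {P,N}; 4:praama {N}; 5:praama {N}; 6:lerp {P,N}; 7:lialk {A}; 8:lialk {A}.
There are 16 candidate sequences in total.
Checking each against the rules leaves 11 sequences.
Count = 11.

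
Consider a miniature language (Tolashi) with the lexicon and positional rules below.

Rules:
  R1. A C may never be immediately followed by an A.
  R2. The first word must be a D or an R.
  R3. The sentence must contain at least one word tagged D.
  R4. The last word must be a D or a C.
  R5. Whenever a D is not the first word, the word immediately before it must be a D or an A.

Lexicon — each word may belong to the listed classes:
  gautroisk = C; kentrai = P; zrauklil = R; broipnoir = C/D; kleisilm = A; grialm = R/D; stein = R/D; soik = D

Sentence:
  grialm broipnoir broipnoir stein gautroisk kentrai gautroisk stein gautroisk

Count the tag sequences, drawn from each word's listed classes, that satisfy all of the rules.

Candidates per position — 1:grialm {R,D}; 2:broipnoir {C,D}; 3:broipnoir {C,D}; 4:stein {R,D}; 5:gautroisk {C}; 6:kentrai {P}; 7:gautroisk {C}; 8:stein {R,D}; 9:gautroisk {C}.
There are 32 candidate sequences in total.
The sequences that satisfy every rule: D C C R C P C R C; D D C R C P C R C; D D D R C P C R C; D D D D C P C R C.
Count = 4.

4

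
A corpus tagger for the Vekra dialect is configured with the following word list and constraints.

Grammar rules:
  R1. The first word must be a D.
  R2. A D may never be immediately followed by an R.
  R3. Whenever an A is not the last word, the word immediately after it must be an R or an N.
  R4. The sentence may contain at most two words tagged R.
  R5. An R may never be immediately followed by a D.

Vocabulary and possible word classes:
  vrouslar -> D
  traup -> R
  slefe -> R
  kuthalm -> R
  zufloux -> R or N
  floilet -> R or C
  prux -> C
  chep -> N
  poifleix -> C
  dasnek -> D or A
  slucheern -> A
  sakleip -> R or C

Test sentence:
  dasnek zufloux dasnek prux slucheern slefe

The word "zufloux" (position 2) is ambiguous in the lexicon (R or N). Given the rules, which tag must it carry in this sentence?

N

Candidates per position — 1:dasnek {D,A}; 2:zufloux {R,N}; 3:dasnek {D,A}; 4:prux {C}; 5:slucheern {A}; 6:slefe {R}.
At position 1, choosing A makes rule 1 impossible to satisfy; hence D.
At position 2, choosing R makes rule 2 impossible to satisfy; hence N.
At position 3, choosing A makes rule 3 impossible to satisfy; hence D.
The only consistent sequence is: D N D C A R.
Check: rule 1 satisfied; rule 2 satisfied; rule 3 satisfied; rule 4 satisfied; rule 5 satisfied.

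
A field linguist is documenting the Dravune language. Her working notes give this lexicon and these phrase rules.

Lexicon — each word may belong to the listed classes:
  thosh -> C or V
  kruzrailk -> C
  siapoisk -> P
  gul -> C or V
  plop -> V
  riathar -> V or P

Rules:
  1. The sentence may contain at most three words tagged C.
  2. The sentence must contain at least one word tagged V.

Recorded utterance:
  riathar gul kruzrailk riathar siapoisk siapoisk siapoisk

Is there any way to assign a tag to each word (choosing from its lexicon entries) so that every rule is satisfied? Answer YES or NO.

Candidates per position — 1:riathar {V,P}; 2:gul {C,V}; 3:kruzrailk {C}; 4:riathar {V,P}; 5:siapoisk {P}; 6:siapoisk {P}; 7:siapoisk {P}.
One satisfying assignment: V C C V P P P.
Check: rule 1 holds; rule 2 holds.

YES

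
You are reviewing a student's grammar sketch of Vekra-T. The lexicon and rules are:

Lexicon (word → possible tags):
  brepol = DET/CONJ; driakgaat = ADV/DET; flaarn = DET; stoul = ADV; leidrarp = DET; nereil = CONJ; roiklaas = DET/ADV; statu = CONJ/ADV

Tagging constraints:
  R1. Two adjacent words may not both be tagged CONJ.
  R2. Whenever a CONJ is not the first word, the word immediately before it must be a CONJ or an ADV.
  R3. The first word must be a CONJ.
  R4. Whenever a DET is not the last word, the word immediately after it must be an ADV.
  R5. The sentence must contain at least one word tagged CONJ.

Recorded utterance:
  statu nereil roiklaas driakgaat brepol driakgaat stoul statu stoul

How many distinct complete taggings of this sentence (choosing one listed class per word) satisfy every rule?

0

Candidates per position — 1:statu {CONJ,ADV}; 2:nereil {CONJ}; 3:roiklaas {DET,ADV}; 4:driakgaat {ADV,DET}; 5:brepol {DET,CONJ}; 6:driakgaat {ADV,DET}; 7:stoul {ADV}; 8:statu {CONJ,ADV}; 9:stoul {ADV}.
There are 64 candidate sequences in total.
Every candidate sequence violates at least one rule; no consistent tagging exists.
Count = 0.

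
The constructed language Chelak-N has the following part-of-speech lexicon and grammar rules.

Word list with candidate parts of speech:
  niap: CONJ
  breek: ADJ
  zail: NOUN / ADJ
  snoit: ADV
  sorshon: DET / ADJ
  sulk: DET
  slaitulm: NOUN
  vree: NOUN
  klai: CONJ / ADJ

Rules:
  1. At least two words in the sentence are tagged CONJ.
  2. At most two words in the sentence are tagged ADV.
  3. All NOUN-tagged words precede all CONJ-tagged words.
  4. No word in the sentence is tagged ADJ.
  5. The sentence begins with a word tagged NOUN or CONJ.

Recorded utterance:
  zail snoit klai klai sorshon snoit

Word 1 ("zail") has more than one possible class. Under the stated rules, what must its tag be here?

NOUN

Candidates per position — 1:zail {NOUN,ADJ}; 2:snoit {ADV}; 3:klai {CONJ,ADJ}; 4:klai {CONJ,ADJ}; 5:sorshon {DET,ADJ}; 6:snoit {ADV}.
Word 1 cannot be ADJ — rule 4 would then fail for every completion. It is NOUN.
Word 3 cannot be ADJ — rule 1 would then fail for every completion. It is CONJ.
Word 4 cannot be ADJ — rule 1 would then fail for every completion. It is CONJ.
Word 5 cannot be ADJ — rule 4 would then fail for every completion. It is DET.
That leaves exactly one tagging: NOUN ADV CONJ CONJ DET ADV.
Rule-by-rule: rule 1 holds; rule 2 holds; rule 3 holds; rule 4 holds; rule 5 holds.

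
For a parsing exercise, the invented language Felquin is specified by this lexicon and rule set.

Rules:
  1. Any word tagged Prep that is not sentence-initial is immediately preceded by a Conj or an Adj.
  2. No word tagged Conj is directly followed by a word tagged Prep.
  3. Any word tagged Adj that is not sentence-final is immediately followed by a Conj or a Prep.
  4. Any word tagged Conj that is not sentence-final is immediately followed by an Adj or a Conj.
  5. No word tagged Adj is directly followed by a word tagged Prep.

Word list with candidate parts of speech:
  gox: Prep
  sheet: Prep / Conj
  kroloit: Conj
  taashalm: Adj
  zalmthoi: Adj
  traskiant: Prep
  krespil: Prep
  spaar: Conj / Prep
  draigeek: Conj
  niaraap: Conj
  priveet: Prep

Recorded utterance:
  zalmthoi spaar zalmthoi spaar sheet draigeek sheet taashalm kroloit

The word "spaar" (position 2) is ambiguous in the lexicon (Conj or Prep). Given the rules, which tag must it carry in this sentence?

Conj

Candidates per position — 1:zalmthoi {Adj}; 2:spaar {Conj,Prep}; 3:zalmthoi {Adj}; 4:spaar {Conj,Prep}; 5:sheet {Prep,Conj}; 6:draigeek {Conj}; 7:sheet {Prep,Conj}; 8:taashalm {Adj}; 9:kroloit {Conj}.
If word 2 were Prep, no tagging could satisfy rule 5; so word 2 is Conj.
If word 4 were Prep, no tagging could satisfy rule 5; so word 4 is Conj.
If word 5 were Prep, no tagging could satisfy rule 2; so word 5 is Conj.
If word 7 were Prep, no tagging could satisfy rule 2; so word 7 is Conj.
So the tagging must be: Adj Conj Adj Conj Conj Conj Conj Adj Conj.
Checking: rule 1 ok; rule 2 ok; rule 3 ok; rule 4 ok; rule 5 ok.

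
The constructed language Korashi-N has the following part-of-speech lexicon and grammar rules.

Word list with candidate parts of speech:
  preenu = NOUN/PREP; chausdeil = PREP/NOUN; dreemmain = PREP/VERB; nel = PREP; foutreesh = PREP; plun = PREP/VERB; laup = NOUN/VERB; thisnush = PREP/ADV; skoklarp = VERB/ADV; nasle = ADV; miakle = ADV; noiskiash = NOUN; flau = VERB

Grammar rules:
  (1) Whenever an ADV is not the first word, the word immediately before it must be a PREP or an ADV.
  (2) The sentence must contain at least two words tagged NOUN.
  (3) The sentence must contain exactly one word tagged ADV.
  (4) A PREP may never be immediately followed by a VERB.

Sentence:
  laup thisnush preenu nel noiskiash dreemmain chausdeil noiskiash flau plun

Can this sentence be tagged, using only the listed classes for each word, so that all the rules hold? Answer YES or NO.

Candidates per position — 1:laup {NOUN,VERB}; 2:thisnush {PREP,ADV}; 3:preenu {NOUN,PREP}; 4:nel {PREP}; 5:noiskiash {NOUN}; 6:dreemmain {PREP,VERB}; 7:chausdeil {PREP,NOUN}; 8:noiskiash {NOUN}; 9:flau {VERB}; 10:plun {PREP,VERB}.
Every candidate sequence violates at least one rule; no consistent tagging exists.

NO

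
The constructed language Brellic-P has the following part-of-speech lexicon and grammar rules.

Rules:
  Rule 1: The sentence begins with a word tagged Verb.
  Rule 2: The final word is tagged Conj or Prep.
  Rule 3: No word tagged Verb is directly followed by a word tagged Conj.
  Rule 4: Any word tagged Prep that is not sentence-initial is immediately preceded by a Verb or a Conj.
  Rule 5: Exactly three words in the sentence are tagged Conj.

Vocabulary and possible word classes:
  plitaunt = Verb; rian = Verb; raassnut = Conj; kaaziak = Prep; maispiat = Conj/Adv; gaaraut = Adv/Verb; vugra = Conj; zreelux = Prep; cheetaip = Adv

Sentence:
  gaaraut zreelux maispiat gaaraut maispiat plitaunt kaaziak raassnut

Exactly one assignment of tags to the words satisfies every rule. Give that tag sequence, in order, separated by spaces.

Verb Prep Conj Adv Conj Verb Prep Conj

Candidates per position — 1:gaaraut {Adv,Verb}; 2:zreelux {Prep}; 3:maispiat {Conj,Adv}; 4:gaaraut {Adv,Verb}; 5:maispiat {Conj,Adv}; 6:plitaunt {Verb}; 7:kaaziak {Prep}; 8:raassnut {Conj}.
If word 1 were Adv, no tagging could satisfy rule 1; so word 1 is Verb.
If word 3 were Adv, no tagging could satisfy rule 5; so word 3 is Conj.
If word 5 were Adv, no tagging could satisfy rule 5; so word 5 is Conj.
If word 4 were Verb, no tagging could satisfy rule 3; so word 4 is Adv.
The unique satisfying tagging is: Verb Prep Conj Adv Conj Verb Prep Conj.
Rule-by-rule: rule 1 holds; rule 2 holds; rule 3 holds; rule 4 holds; rule 5 holds.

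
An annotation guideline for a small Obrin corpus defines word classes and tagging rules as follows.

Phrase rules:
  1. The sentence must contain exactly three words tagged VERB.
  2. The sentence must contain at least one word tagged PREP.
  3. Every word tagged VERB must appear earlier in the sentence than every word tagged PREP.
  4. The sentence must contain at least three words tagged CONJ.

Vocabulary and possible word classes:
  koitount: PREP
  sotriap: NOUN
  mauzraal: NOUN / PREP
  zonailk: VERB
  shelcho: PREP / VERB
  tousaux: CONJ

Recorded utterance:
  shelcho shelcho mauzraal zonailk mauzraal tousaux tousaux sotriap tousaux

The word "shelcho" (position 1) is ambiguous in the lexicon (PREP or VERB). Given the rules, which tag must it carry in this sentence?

Candidates per position — 1:shelcho {PREP,VERB}; 2:shelcho {PREP,VERB}; 3:mauzraal {NOUN,PREP}; 4:zonailk {VERB}; 5:mauzraal {NOUN,PREP}; 6:tousaux {CONJ}; 7:tousaux {CONJ}; 8:sotriap {NOUN}; 9:tousaux {CONJ}.
Position 1: PREP is ruled out by rule 1; that leaves VERB.
Position 2: PREP is ruled out by rule 1; that leaves VERB.
Position 3: PREP is ruled out by rule 3; that leaves NOUN.
Position 5: NOUN is ruled out by rule 2; that leaves PREP.
So the tagging must be: VERB VERB NOUN VERB PREP CONJ CONJ NOUN CONJ.
Checking: rule 1 ✓; rule 2 ✓; rule 3 ✓; rule 4 ✓.

VERB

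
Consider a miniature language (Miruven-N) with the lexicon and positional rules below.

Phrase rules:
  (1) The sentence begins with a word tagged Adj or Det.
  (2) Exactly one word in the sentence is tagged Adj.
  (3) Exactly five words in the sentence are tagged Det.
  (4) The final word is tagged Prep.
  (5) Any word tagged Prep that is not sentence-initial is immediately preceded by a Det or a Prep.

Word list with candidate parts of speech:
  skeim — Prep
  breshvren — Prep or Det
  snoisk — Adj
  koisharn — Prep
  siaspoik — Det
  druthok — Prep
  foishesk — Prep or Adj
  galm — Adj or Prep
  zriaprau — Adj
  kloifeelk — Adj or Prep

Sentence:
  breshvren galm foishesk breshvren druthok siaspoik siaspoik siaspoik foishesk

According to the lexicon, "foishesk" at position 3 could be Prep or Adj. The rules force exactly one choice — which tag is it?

Adj

Candidates per position — 1:breshvren {Prep,Det}; 2:galm {Adj,Prep}; 3:foishesk {Prep,Adj}; 4:breshvren {Prep,Det}; 5:druthok {Prep}; 6:siaspoik {Det}; 7:siaspoik {Det}; 8:siaspoik {Det}; 9:foishesk {Prep,Adj}.
At position 1, choosing Prep makes rule 1 impossible to satisfy; hence Det.
At position 4, choosing Prep makes rule 3 impossible to satisfy; hence Det.
At position 9, choosing Adj makes rule 4 impossible to satisfy; hence Prep.
Position 3: the remaining choice is settled jointly with positions 2 — only Adj at position 3 is part of a tagging that satisfies every rule.
So the tagging must be: Det Prep Adj Det Prep Det Det Det Prep.
Checking: rule 1 ✓; rule 2 ✓; rule 3 ✓; rule 4 ✓; rule 5 ✓.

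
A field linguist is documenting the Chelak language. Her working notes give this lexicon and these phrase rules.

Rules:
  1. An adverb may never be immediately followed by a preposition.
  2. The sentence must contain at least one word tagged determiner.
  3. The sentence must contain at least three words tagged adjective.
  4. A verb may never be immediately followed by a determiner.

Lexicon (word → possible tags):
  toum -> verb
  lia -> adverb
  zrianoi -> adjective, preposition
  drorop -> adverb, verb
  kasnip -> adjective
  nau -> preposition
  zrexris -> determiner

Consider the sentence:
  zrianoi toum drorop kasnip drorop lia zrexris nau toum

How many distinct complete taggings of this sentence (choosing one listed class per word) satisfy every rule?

Candidates per position — 1:zrianoi {adjective,preposition}; 2:toum {verb}; 3:drorop {adverb,verb}; 4:kasnip {adjective}; 5:drorop {adverb,verb}; 6:lia {adverb}; 7:zrexris {determiner}; 8:nau {preposition}; 9:toum {verb}.
There are 8 candidate sequences in total.
Rule 3 cannot be satisfied by any choice of tags from the lexicon.
So there is no consistent tagging.
Count = 0.

0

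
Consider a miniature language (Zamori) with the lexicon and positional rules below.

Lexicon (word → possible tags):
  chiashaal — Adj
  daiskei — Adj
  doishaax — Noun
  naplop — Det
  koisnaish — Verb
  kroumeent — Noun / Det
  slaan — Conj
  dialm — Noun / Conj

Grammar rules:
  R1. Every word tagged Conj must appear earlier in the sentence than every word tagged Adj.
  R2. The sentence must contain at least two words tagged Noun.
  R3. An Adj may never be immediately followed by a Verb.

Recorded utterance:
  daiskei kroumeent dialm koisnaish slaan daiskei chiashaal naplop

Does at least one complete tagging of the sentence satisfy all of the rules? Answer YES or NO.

NO

Candidates per position — 1:daiskei {Adj}; 2:kroumeent {Noun,Det}; 3:dialm {Noun,Conj}; 4:koisnaish {Verb}; 5:slaan {Conj}; 6:daiskei {Adj}; 7:chiashaal {Adj}; 8:naplop {Det}.
Rule 1 cannot be satisfied by any choice of tags from the lexicon.
So there is no consistent tagging.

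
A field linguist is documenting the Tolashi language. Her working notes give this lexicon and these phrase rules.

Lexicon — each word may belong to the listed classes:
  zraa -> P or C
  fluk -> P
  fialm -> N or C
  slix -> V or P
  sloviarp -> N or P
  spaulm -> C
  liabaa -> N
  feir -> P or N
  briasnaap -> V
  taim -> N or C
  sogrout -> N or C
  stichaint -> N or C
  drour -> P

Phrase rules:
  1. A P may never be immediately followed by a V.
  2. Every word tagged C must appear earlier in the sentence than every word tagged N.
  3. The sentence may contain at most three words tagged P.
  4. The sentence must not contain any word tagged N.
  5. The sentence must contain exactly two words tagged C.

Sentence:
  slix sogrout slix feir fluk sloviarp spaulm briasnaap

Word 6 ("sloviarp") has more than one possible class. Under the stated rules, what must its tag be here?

P

Candidates per position — 1:slix {V,P}; 2:sogrout {N,C}; 3:slix {V,P}; 4:feir {P,N}; 5:fluk {P}; 6:sloviarp {N,P}; 7:spaulm {C}; 8:briasnaap {V}.
If word 2 were N, no tagging could satisfy rule 2; so word 2 is C.
If word 4 were N, no tagging could satisfy rule 2; so word 4 is P.
If word 6 were N, no tagging could satisfy rule 2; so word 6 is P.
If word 1 were P, no tagging could satisfy rule 3; so word 1 is V.
If word 3 were P, no tagging could satisfy rule 3; so word 3 is V.
So the tagging must be: V C V P P P C V.
Checking: rule 1 ok; rule 2 ok; rule 3 ok; rule 4 ok; rule 5 ok.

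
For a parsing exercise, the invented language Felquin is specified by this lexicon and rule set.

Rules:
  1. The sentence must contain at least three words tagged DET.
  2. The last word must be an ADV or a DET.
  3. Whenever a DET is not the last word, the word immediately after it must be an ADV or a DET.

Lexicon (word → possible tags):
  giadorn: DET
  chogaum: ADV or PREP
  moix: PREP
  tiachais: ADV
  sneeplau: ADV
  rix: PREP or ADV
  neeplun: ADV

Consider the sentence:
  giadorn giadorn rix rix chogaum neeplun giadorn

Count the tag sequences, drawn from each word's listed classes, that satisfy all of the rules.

Candidates per position — 1:giadorn {DET}; 2:giadorn {DET}; 3:rix {PREP,ADV}; 4:rix {PREP,ADV}; 5:chogaum {ADV,PREP}; 6:neeplun {ADV}; 7:giadorn {DET}.
There are 8 candidate sequences in total.
The sequences that satisfy every rule: DET DET ADV PREP ADV ADV DET; DET DET ADV PREP PREP ADV DET; DET DET ADV ADV ADV ADV DET; DET DET ADV ADV PREP ADV DET.
Count = 4.

4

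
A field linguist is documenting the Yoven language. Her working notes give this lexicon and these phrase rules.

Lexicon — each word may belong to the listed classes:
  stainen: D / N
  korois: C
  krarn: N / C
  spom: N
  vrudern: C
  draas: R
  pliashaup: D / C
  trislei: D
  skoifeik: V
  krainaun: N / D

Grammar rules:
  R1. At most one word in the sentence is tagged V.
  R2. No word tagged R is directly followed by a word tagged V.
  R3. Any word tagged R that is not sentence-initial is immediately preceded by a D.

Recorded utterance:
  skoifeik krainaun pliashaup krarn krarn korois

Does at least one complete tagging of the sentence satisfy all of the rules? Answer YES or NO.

YES

Candidates per position — 1:skoifeik {V}; 2:krainaun {N,D}; 3:pliashaup {D,C}; 4:krarn {N,C}; 5:krarn {N,C}; 6:korois {C}.
One satisfying assignment: V D D C N C.
Check: rule 1 satisfied; rule 2 satisfied; rule 3 satisfied.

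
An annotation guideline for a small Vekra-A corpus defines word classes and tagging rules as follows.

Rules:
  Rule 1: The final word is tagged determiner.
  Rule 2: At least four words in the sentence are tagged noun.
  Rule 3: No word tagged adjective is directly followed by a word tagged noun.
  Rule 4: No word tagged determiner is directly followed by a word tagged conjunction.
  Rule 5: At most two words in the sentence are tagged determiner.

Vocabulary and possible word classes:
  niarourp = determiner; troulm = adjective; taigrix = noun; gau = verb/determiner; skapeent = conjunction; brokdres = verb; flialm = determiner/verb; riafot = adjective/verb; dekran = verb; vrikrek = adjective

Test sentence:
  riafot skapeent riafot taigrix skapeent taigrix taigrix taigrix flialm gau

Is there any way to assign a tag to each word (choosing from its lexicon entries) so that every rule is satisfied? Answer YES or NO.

YES

Candidates per position — 1:riafot {adjective,verb}; 2:skapeent {conjunction}; 3:riafot {adjective,verb}; 4:taigrix {noun}; 5:skapeent {conjunction}; 6:taigrix {noun}; 7:taigrix {noun}; 8:taigrix {noun}; 9:flialm {determiner,verb}; 10:gau {verb,determiner}.
One satisfying assignment: adjective conjunction verb noun conjunction noun noun noun determiner determiner.
Verifying each rule — rule 1 satisfied; rule 2 satisfied; rule 3 satisfied; rule 4 satisfied; rule 5 satisfied.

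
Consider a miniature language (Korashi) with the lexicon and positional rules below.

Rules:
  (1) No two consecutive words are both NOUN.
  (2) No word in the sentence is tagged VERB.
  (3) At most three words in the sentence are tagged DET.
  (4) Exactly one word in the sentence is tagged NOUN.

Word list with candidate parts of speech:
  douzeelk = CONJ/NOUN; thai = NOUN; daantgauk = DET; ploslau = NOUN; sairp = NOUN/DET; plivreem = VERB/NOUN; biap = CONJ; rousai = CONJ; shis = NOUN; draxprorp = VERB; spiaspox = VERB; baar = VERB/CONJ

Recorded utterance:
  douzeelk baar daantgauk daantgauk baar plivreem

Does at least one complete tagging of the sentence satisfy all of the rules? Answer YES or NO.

Candidates per position — 1:douzeelk {CONJ,NOUN}; 2:baar {VERB,CONJ}; 3:daantgauk {DET}; 4:daantgauk {DET}; 5:baar {VERB,CONJ}; 6:plivreem {VERB,NOUN}.
One satisfying assignment: CONJ CONJ DET DET CONJ NOUN.
Verifying each rule — rule 1 holds; rule 2 holds; rule 3 holds; rule 4 holds.

YES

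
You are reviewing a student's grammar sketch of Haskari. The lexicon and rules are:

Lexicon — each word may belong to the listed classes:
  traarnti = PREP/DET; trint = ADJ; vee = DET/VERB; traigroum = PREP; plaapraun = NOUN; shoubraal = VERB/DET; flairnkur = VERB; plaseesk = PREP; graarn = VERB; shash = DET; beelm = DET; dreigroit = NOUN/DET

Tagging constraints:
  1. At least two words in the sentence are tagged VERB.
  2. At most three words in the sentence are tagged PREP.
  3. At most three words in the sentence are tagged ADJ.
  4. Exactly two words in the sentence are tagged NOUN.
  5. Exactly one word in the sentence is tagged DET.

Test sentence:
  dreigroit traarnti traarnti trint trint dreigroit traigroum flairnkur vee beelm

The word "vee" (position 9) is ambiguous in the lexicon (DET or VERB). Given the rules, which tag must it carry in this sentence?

Candidates per position — 1:dreigroit {NOUN,DET}; 2:traarnti {PREP,DET}; 3:traarnti {PREP,DET}; 4:trint {ADJ}; 5:trint {ADJ}; 6:dreigroit {NOUN,DET}; 7:traigroum {PREP}; 8:flairnkur {VERB}; 9:vee {DET,VERB}; 10:beelm {DET}.
Word 1 cannot be DET — rule 4 would then fail for every completion. It is NOUN.
Word 2 cannot be DET — rule 5 would then fail for every completion. It is PREP.
Word 3 cannot be DET — rule 5 would then fail for every completion. It is PREP.
Word 6 cannot be DET — rule 4 would then fail for every completion. It is NOUN.
Word 9 cannot be DET — rule 1 would then fail for every completion. It is VERB.
The unique satisfying tagging is: NOUN PREP PREP ADJ ADJ NOUN PREP VERB VERB DET.
Verifying each rule — rule 1 ok; rule 2 ok; rule 3 ok; rule 4 ok; rule 5 ok.

VERB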